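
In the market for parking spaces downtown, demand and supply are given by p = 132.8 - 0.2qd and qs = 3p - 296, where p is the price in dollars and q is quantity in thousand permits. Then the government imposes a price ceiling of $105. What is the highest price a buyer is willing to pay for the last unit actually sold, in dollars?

Rearranging demand gives qd = 664 - 5p. Without the control the market clears where 664 - 5p = 3p - 296, i.e. p* = 120 and q* = 64.
Since 105 < 120, the ceiling is binding.
At p = 105: qd = 664 - 5·105 = 139 and qs = 3·105 - 296 = 19.
Only 19 units reach the market. On the demand curve, the marginal buyer's willingness to pay at q = 19 is (664 - 19)/5 = 129.

129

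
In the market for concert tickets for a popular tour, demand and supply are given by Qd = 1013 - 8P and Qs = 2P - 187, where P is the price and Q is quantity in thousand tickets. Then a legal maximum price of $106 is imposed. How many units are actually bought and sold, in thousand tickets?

25

Setting quantity demanded equal to quantity supplied, 1013 - 8P = 2P - 187, gives P* = 120 and Q* = 53.
Because the ceiling (106) lies below the market-clearing price, it is binding.
At P = 106: Qd = 1013 - 8·106 = 165 and Qs = 2·106 - 187 = 25.
The quantity actually transacted is the short side, supply: 25.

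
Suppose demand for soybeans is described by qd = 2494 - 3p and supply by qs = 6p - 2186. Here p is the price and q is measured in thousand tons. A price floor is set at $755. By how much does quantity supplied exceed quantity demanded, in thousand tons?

In a free market, 2494 - 3p = 6p - 2186 gives the equilibrium p* = 520, q* = 934.
The floor of 755 is above the equilibrium price 520, so it binds.
At p = 755: qd = 2494 - 3·755 = 229 and qs = 6·755 - 2186 = 2344.
Surplus = qs - qd = 2344 - 229 = 2115.

2115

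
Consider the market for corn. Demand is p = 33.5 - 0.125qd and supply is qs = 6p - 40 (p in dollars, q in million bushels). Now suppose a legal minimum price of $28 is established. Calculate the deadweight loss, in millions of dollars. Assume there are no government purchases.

336

Rearranging demand gives qd = 268 - 8p. Setting quantity demanded equal to quantity supplied, 268 - 8p = 6p - 40, gives p* = 22 and q* = 92.
Since 28 > 22, the floor is binding.
At p = 28: qd = 268 - 8·28 = 44 and qs = 6·28 - 40 = 128.
Quantity traded falls to 44. At q = 44 the demand price is (268 - 44)/8 = 28 and the supply price is (40 + 44)/6 = 14.
Deadweight loss = ½ · (28 - 14) · (92 - 44) = ½ · 14 · 48 = 336.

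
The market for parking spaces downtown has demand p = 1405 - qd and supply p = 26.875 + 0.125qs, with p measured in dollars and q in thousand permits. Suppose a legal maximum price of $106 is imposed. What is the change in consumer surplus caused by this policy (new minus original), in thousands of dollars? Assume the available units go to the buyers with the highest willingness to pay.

-128390

Rearranging demand gives qd = 1405 - p; rearranging supply gives qs = 8p - 215. Setting quantity demanded equal to quantity supplied, 1405 - p = 8p - 215, gives p* = 180 and q* = 1225.
Because the ceiling (106) lies below the market-clearing price, it is binding.
At p = 106: qd = 1405 - 106 = 1299 and qs = 8·106 - 215 = 633.
Consumer surplus without the control is ½ · (1405 - 180) · 1225 = 750312.5.
With the ceiling, 633 units are sold at 106 (assume they go to the highest-value buyers). The demand price at q = 633 is 772, so CS = ½ · [(1405 - 106) + (772 - 106)] · 633 = 621922.5.
Change in consumer surplus = 621922.5 - 750312.5 = -128390.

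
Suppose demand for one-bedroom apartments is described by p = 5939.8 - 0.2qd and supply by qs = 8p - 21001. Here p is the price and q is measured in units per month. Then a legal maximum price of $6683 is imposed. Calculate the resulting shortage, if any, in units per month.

0

Rearranging demand gives qd = 29699 - 5p. In a free market, 29699 - 5p = 8p - 21001 gives the equilibrium p* = 3900, q* = 10199.
Since 6683 is above p* = 3900, the ceiling does not bind and the free-market outcome prevails.
Since the control does not bind, there is no shortage.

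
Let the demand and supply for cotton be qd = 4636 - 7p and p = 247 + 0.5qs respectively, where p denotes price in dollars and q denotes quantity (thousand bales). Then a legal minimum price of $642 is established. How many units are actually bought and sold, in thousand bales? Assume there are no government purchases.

Rearranging supply gives qs = 2p - 494. Setting quantity demanded equal to quantity supplied, 4636 - 7p = 2p - 494, gives p* = 570 and q* = 646.
The floor of 642 is above the equilibrium price 570, so it binds.
At p = 642: qd = 4636 - 7·642 = 142 and qs = 2·642 - 494 = 790.
The quantity actually transacted is the short side, demand: 142.

142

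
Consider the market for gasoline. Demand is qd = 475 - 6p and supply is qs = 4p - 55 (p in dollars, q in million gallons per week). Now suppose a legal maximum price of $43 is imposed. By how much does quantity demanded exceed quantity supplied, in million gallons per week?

Without the control the market clears where 475 - 6p = 4p - 55, i.e. p* = 53 and q* = 157.
Because the ceiling (43) lies below the market-clearing price, it is binding.
At p = 43: qd = 475 - 6·43 = 217 and qs = 4·43 - 55 = 117.
Shortage = qd - qs = 217 - 117 = 100.

100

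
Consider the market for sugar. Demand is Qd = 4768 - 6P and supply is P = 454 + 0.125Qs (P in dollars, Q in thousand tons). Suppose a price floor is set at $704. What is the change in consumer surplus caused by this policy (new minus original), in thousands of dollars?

-89024

Rearranging supply gives Qs = 8P - 3632. Without the control the market clears where 4768 - 6P = 8P - 3632, i.e. P* = 600 and Q* = 1168.
The floor of 704 is above the equilibrium price 600, so it binds.
At P = 704: Qd = 4768 - 6·704 = 544 and Qs = 8·704 - 3632 = 2000.
Consumer surplus without the control is ½ · (2384/3 - 600) · 1168 = 341056/3.
With the floor, consumers buy 544 units at 704, so CS = ½ · (2384/3 - 704) · 544 = 73984/3.
Change in consumer surplus = 73984/3 - 341056/3 = -89024.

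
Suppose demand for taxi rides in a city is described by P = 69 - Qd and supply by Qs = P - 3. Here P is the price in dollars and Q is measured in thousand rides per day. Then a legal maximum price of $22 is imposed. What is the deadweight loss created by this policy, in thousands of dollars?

196

Rearranging demand gives Qd = 69 - P. Without the control the market clears where 69 - P = P - 3, i.e. P* = 36 and Q* = 33.
Because the ceiling (22) lies below the market-clearing price, it is binding.
At P = 22: Qd = 69 - 22 = 47 and Qs = 22 - 3 = 19.
Quantity traded falls to 19. At Q = 19 the demand price is 69 - 19 = 50 and the supply price is 3 + 19 = 22.
Deadweight loss = ½ · (50 - 22) · (33 - 19) = ½ · 28 · 14 = 196.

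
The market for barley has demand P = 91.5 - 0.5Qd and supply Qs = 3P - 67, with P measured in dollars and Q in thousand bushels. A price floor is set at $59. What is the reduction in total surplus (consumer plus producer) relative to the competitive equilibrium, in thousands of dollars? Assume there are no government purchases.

Rearranging demand gives Qd = 183 - 2P. Equilibrium: 183 - 2P = 3P - 67, so 250 = 5P and P* = 50, Q* = 83.
The floor of 59 is above the equilibrium price 50, so it binds.
At P = 59: Qd = 183 - 2·59 = 65 and Qs = 3·59 - 67 = 110.
Quantity traded falls to 65. At Q = 65 the demand price is (183 - 65)/2 = 59 and the supply price is (67 + 65)/3 = 44.
Deadweight loss = ½ · (59 - 44) · (83 - 65) = ½ · 15 · 18 = 135.

135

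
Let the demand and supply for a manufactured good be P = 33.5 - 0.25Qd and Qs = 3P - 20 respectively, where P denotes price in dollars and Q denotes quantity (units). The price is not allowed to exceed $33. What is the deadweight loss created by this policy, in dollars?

Rearranging demand gives Qd = 134 - 4P. In a free market, 134 - 4P = 3P - 20 gives the equilibrium P* = 22, Q* = 46.
The ceiling of 33 is above the equilibrium price 22, so it is not binding; the market clears at P* = 22, Q* = 46.
Since the control does not bind, no trades are prevented and deadweight loss is zero.

0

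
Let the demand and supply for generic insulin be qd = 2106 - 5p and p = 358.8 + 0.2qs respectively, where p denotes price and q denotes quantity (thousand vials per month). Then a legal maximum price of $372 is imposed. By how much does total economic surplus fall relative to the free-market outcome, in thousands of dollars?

Rearranging supply gives qs = 5p - 1794. Without the control the market clears where 2106 - 5p = 5p - 1794, i.e. p* = 390 and q* = 156.
Because the ceiling (372) lies below the market-clearing price, it is binding.
At p = 372: qd = 2106 - 5·372 = 246 and qs = 5·372 - 1794 = 66.
Quantity traded falls to 66. At q = 66 the demand price is (2106 - 66)/5 = 408 and the supply price is (1794 + 66)/5 = 372.
Deadweight loss = ½ · (408 - 372) · (156 - 66) = ½ · 36 · 90 = 1620.

1620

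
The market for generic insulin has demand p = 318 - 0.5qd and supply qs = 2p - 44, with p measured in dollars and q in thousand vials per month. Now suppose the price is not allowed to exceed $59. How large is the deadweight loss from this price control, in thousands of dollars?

24642

Rearranging demand gives qd = 636 - 2p. Setting quantity demanded equal to quantity supplied, 636 - 2p = 2p - 44, gives p* = 170 and q* = 296.
Because the ceiling (59) lies below the market-clearing price, it is binding.
At p = 59: qd = 636 - 2·59 = 518 and qs = 2·59 - 44 = 74.
Quantity traded falls to 74. At q = 74 the demand price is (636 - 74)/2 = 281 and the supply price is (44 + 74)/2 = 59.
Deadweight loss = ½ · (281 - 59) · (296 - 74) = ½ · 222 · 222 = 24642.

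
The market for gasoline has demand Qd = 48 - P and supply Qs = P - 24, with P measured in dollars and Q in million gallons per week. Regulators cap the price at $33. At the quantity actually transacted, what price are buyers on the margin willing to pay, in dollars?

In a free market, 48 - P = P - 24 gives the equilibrium P* = 36, Q* = 12.
The ceiling of 33 is below the equilibrium price 36, so it binds.
At P = 33: Qd = 48 - 33 = 15 and Qs = 33 - 24 = 9.
Only 9 units reach the market. On the demand curve, the marginal buyer's willingness to pay at Q = 9 is (48 - 9) = 39.

39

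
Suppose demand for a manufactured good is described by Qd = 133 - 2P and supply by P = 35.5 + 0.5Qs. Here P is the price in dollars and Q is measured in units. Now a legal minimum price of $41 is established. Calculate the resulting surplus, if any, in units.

Rearranging supply gives Qs = 2P - 71. Without the control the market clears where 133 - 2P = 2P - 71, i.e. P* = 51 and Q* = 31.
Since 41 is below P* = 51, the floor does not bind and the free-market outcome prevails.
Since the control does not bind, there is no surplus.

0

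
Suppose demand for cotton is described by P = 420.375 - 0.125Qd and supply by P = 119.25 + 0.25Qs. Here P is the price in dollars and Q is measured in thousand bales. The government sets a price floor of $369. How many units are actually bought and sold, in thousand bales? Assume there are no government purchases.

Rearranging demand gives Qd = 3363 - 8P; rearranging supply gives Qs = 4P - 477. Without the control the market clears where 3363 - 8P = 4P - 477, i.e. P* = 320 and Q* = 803.
Because the floor (369) lies above the market-clearing price, it is binding.
At P = 369: Qd = 3363 - 8·369 = 411 and Qs = 4·369 - 477 = 999.
The quantity actually transacted is the short side, demand: 411.

411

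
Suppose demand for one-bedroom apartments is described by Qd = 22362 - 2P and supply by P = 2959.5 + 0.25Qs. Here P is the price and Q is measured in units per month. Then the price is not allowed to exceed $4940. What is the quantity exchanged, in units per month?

Rearranging supply gives Qs = 4P - 11838. Setting quantity demanded equal to quantity supplied, 22362 - 2P = 4P - 11838, gives P* = 5700 and Q* = 10962.
Since 4940 < 5700, the ceiling is binding.
At P = 4940: Qd = 22362 - 2·4940 = 12482 and Qs = 4·4940 - 11838 = 7922.
The quantity actually transacted is the short side, supply: 7922.

7922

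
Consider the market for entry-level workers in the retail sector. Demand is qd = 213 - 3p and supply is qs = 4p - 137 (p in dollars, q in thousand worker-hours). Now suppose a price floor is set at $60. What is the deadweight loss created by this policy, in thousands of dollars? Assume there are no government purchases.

262.5

Without the control the market clears where 213 - 3p = 4p - 137, i.e. p* = 50 and q* = 63.
The floor of 60 is above the equilibrium price 50, so it binds.
At p = 60: qd = 213 - 3·60 = 33 and qs = 4·60 - 137 = 103.
Quantity traded falls to 33. At q = 33 the demand price is (213 - 33)/3 = 60 and the supply price is (137 + 33)/4 = 42.5.
Deadweight loss = ½ · (60 - 42.5) · (63 - 33) = ½ · 17.5 · 30 = 262.5.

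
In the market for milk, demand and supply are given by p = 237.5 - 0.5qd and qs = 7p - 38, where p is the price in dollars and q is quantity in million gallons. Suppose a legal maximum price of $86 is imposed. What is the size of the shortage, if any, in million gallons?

Rearranging demand gives qd = 475 - 2p. In a free market, 475 - 2p = 7p - 38 gives the equilibrium p* = 57, q* = 361.
Since 86 is above p* = 57, the ceiling does not bind and the free-market outcome prevails.
Since the control does not bind, there is no shortage.

0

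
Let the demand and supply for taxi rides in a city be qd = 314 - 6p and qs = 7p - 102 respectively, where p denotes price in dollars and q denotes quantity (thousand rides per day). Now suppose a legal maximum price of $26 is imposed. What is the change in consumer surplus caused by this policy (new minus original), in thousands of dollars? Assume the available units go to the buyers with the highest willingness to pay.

Equilibrium: 314 - 6p = 7p - 102, so 416 = 13p and p* = 32, q* = 122.
Since 26 < 32, the ceiling is binding.
At p = 26: qd = 314 - 6·26 = 158 and qs = 7·26 - 102 = 80.
Consumer surplus without the control is ½ · (157/3 - 32) · 122 = 3721/3.
With the ceiling, 80 units are sold at 26 (assume they go to the highest-value buyers). The demand price at q = 80 is 39, so CS = ½ · [(157/3 - 26) + (39 - 26)] · 80 = 4720/3.
Change in consumer surplus = 4720/3 - 3721/3 = 333.

333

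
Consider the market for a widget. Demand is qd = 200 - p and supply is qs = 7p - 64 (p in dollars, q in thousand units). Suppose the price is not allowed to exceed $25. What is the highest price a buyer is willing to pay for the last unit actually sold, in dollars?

89

Equilibrium: 200 - p = 7p - 64, so 264 = 8p and p* = 33, q* = 167.
Since 25 < 33, the ceiling is binding.
At p = 25: qd = 200 - 25 = 175 and qs = 7·25 - 64 = 111.
Only 111 units reach the market. On the demand curve, the marginal buyer's willingness to pay at q = 111 is (200 - 111) = 89.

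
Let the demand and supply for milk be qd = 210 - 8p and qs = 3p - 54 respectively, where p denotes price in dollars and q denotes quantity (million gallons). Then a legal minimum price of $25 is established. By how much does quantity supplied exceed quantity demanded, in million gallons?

11

Without the control the market clears where 210 - 8p = 3p - 54, i.e. p* = 24 and q* = 18.
Because the floor (25) lies above the market-clearing price, it is binding.
At p = 25: qd = 210 - 8·25 = 10 and qs = 3·25 - 54 = 21.
Surplus = qs - qd = 21 - 10 = 11.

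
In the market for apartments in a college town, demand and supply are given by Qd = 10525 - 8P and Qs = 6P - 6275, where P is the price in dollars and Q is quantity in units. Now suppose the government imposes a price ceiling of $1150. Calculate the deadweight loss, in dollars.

13125

Equilibrium: 10525 - 8P = 6P - 6275, so 16800 = 14P and P* = 1200, Q* = 925.
Because the ceiling (1150) lies below the market-clearing price, it is binding.
At P = 1150: Qd = 10525 - 8·1150 = 1325 and Qs = 6·1150 - 6275 = 625.
Quantity traded falls to 625. At Q = 625 the demand price is (10525 - 625)/8 = 1237.5 and the supply price is (6275 + 625)/6 = 1150.
Deadweight loss = ½ · (1237.5 - 1150) · (925 - 625) = ½ · 87.5 · 300 = 13125.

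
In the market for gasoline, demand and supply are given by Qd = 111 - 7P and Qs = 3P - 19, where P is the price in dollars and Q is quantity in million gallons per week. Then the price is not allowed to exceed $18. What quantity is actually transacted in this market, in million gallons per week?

Setting quantity demanded equal to quantity supplied, 111 - 7P = 3P - 19, gives P* = 13 and Q* = 20.
The ceiling of 18 is above the equilibrium price 13, so it is not binding; the market clears at P* = 13, Q* = 20.

20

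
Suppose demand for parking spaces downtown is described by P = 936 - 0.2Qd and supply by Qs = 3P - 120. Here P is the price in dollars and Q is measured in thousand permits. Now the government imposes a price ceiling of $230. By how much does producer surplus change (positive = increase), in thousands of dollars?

Rearranging demand gives Qd = 4680 - 5P. Equilibrium: 4680 - 5P = 3P - 120, so 4800 = 8P and P* = 600, Q* = 1680.
Because the ceiling (230) lies below the market-clearing price, it is binding.
At P = 230: Qd = 4680 - 5·230 = 3530 and Qs = 3·230 - 120 = 570.
Producer surplus without the control is ½ · (600 - 40) · 1680 = 470400.
With the ceiling, producers sell 570 units at 230, so PS = ½ · (230 - 40) · 570 = 54150.
Change in producer surplus = 54150 - 470400 = -416250.

-416250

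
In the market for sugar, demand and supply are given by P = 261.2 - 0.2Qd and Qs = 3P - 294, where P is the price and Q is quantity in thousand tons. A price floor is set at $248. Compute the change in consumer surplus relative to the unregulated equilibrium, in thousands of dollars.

Rearranging demand gives Qd = 1306 - 5P. Without the control the market clears where 1306 - 5P = 3P - 294, i.e. P* = 200 and Q* = 306.
The floor of 248 is above the equilibrium price 200, so it binds.
At P = 248: Qd = 1306 - 5·248 = 66 and Qs = 3·248 - 294 = 450.
Consumer surplus without the control is ½ · (261.2 - 200) · 306 = 9363.6.
With the floor, consumers buy 66 units at 248, so CS = ½ · (261.2 - 248) · 66 = 435.6.
Change in consumer surplus = 435.6 - 9363.6 = -8928.

-8928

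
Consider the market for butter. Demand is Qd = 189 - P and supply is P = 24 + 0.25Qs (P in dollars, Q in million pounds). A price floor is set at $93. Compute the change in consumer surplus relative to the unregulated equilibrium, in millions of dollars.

Rearranging supply gives Qs = 4P - 96. In a free market, 189 - P = 4P - 96 gives the equilibrium P* = 57, Q* = 132.
Because the floor (93) lies above the market-clearing price, it is binding.
At P = 93: Qd = 189 - 93 = 96 and Qs = 4·93 - 96 = 276.
Consumer surplus without the control is ½ · (189 - 57) · 132 = 8712.
With the floor, consumers buy 96 units at 93, so CS = ½ · (189 - 93) · 96 = 4608.
Change in consumer surplus = 4608 - 8712 = -4104.

-4104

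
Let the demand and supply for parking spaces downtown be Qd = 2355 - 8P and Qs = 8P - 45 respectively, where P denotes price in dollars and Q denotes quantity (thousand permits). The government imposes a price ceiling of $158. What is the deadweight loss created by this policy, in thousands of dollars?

Without the control the market clears where 2355 - 8P = 8P - 45, i.e. P* = 150 and Q* = 1155.
Since 158 is above P* = 150, the ceiling does not bind and the free-market outcome prevails.
Since the control does not bind, no trades are prevented and deadweight loss is zero.

0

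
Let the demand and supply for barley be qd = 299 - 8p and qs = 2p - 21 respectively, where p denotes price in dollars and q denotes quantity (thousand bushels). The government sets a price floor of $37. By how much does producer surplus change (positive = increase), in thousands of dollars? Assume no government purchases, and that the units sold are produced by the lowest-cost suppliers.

Without the control the market clears where 299 - 8p = 2p - 21, i.e. p* = 32 and q* = 43.
Since 37 > 32, the floor is binding.
At p = 37: qd = 299 - 8·37 = 3 and qs = 2·37 - 21 = 53.
Producer surplus without the control is ½ · (32 - 10.5) · 43 = 462.25.
With the floor, 3 units are sold at 37. The supply price at q = 3 is 12, so PS = ½ · [(37 - 10.5) + (37 - 12)] · 3 = 77.25.
Change in producer surplus = 77.25 - 462.25 = -385.

-385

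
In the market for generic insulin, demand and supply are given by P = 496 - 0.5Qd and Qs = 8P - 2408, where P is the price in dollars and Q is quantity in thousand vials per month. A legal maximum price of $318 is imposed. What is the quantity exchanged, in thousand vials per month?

136

Rearranging demand gives Qd = 992 - 2P. Without the control the market clears where 992 - 2P = 8P - 2408, i.e. P* = 340 and Q* = 312.
Because the ceiling (318) lies below the market-clearing price, it is binding.
At P = 318: Qd = 992 - 2·318 = 356 and Qs = 8·318 - 2408 = 136.
The quantity actually transacted is the short side, supply: 136.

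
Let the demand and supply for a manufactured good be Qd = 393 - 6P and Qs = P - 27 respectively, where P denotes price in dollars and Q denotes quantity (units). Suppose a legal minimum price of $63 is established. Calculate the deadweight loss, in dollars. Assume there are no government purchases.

189

Setting quantity demanded equal to quantity supplied, 393 - 6P = P - 27, gives P* = 60 and Q* = 33.
The floor of 63 is above the equilibrium price 60, so it binds.
At P = 63: Qd = 393 - 6·63 = 15 and Qs = 63 - 27 = 36.
Quantity traded falls to 15. At Q = 15 the demand price is (393 - 15)/6 = 63 and the supply price is 27 + 15 = 42.
Deadweight loss = ½ · (63 - 42) · (33 - 15) = ½ · 21 · 18 = 189.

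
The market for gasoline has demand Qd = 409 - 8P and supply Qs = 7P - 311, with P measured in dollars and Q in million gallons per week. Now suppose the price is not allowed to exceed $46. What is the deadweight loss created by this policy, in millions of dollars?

Without the control the market clears where 409 - 8P = 7P - 311, i.e. P* = 48 and Q* = 25.
The ceiling of 46 is below the equilibrium price 48, so it binds.
At P = 46: Qd = 409 - 8·46 = 41 and Qs = 7·46 - 311 = 11.
Quantity traded falls to 11. At Q = 11 the demand price is (409 - 11)/8 = 49.75 and the supply price is (311 + 11)/7 = 46.
Deadweight loss = ½ · (49.75 - 46) · (25 - 11) = ½ · 3.75 · 14 = 26.25.

26.25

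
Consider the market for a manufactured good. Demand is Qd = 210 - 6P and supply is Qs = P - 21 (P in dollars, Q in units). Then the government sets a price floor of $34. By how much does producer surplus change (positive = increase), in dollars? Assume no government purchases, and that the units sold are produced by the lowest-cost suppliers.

-12

Setting quantity demanded equal to quantity supplied, 210 - 6P = P - 21, gives P* = 33 and Q* = 12.
Because the floor (34) lies above the market-clearing price, it is binding.
At P = 34: Qd = 210 - 6·34 = 6 and Qs = 34 - 21 = 13.
Producer surplus without the control is ½ · (33 - 21) · 12 = 72.
With the floor, 6 units are sold at 34. The supply price at Q = 6 is 27, so PS = ½ · [(34 - 21) + (34 - 27)] · 6 = 60.
Change in producer surplus = 60 - 72 = -12.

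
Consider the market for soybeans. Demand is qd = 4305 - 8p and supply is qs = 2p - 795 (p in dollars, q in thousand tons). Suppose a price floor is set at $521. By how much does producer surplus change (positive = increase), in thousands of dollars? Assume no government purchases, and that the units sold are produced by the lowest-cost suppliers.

-429

Without the control the market clears where 4305 - 8p = 2p - 795, i.e. p* = 510 and q* = 225.
Because the floor (521) lies above the market-clearing price, it is binding.
At p = 521: qd = 4305 - 8·521 = 137 and qs = 2·521 - 795 = 247.
Producer surplus without the control is ½ · (510 - 397.5) · 225 = 12656.25.
With the floor, 137 units are sold at 521. The supply price at q = 137 is 466, so PS = ½ · [(521 - 397.5) + (521 - 466)] · 137 = 12227.25.
Change in producer surplus = 12227.25 - 12656.25 = -429.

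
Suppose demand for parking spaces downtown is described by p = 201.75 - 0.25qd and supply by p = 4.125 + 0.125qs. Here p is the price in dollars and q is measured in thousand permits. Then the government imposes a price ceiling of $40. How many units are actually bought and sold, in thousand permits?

Rearranging demand gives qd = 807 - 4p; rearranging supply gives qs = 8p - 33. Equilibrium: 807 - 4p = 8p - 33, so 840 = 12p and p* = 70, q* = 527.
Since 40 < 70, the ceiling is binding.
At p = 40: qd = 807 - 4·40 = 647 and qs = 8·40 - 33 = 287.
The quantity actually transacted is the short side, supply: 287.

287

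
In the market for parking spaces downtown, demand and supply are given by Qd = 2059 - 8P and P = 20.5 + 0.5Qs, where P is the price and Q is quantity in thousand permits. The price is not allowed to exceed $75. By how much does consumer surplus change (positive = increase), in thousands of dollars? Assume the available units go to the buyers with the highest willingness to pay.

10158.75

Rearranging supply gives Qs = 2P - 41. Equilibrium: 2059 - 8P = 2P - 41, so 2100 = 10P and P* = 210, Q* = 379.
The ceiling of 75 is below the equilibrium price 210, so it binds.
At P = 75: Qd = 2059 - 8·75 = 1459 and Qs = 2·75 - 41 = 109.
Consumer surplus without the control is ½ · (257.375 - 210) · 379 = 8977.5625.
With the ceiling, 109 units are sold at 75 (assume they go to the highest-value buyers). The demand price at Q = 109 is 243.75, so CS = ½ · [(257.375 - 75) + (243.75 - 75)] · 109 = 19136.3125.
Change in consumer surplus = 19136.3125 - 8977.5625 = 10158.75.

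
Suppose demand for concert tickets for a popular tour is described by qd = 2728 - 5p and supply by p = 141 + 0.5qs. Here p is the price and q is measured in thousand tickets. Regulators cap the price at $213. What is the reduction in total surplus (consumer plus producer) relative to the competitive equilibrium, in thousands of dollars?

65924.6

Rearranging supply gives qs = 2p - 282. Equilibrium: 2728 - 5p = 2p - 282, so 3010 = 7p and p* = 430, q* = 578.
Since 213 < 430, the ceiling is binding.
At p = 213: qd = 2728 - 5·213 = 1663 and qs = 2·213 - 282 = 144.
Quantity traded falls to 144. At q = 144 the demand price is (2728 - 144)/5 = 516.8 and the supply price is (282 + 144)/2 = 213.
Deadweight loss = ½ · (516.8 - 213) · (578 - 144) = ½ · 303.8 · 434 = 65924.6.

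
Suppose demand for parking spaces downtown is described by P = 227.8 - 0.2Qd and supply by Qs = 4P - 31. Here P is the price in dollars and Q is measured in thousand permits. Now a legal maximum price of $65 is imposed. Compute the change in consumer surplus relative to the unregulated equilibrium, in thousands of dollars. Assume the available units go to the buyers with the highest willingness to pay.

Rearranging demand gives Qd = 1139 - 5P. Without the control the market clears where 1139 - 5P = 4P - 31, i.e. P* = 130 and Q* = 489.
Because the ceiling (65) lies below the market-clearing price, it is binding.
At P = 65: Qd = 1139 - 5·65 = 814 and Qs = 4·65 - 31 = 229.
Consumer surplus without the control is ½ · (227.8 - 130) · 489 = 23912.1.
With the ceiling, 229 units are sold at 65 (assume they go to the highest-value buyers). The demand price at Q = 229 is 182, so CS = ½ · [(227.8 - 65) + (182 - 65)] · 229 = 32037.1.
Change in consumer surplus = 32037.1 - 23912.1 = 8125.

8125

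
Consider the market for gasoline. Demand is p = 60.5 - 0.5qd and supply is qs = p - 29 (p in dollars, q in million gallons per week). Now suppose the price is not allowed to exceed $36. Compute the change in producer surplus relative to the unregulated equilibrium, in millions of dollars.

-196

Rearranging demand gives qd = 121 - 2p. In a free market, 121 - 2p = p - 29 gives the equilibrium p* = 50, q* = 21.
Since 36 < 50, the ceiling is binding.
At p = 36: qd = 121 - 2·36 = 49 and qs = 36 - 29 = 7.
Producer surplus without the control is ½ · (50 - 29) · 21 = 220.5.
With the ceiling, producers sell 7 units at 36, so PS = ½ · (36 - 29) · 7 = 24.5.
Change in producer surplus = 24.5 - 220.5 = -196.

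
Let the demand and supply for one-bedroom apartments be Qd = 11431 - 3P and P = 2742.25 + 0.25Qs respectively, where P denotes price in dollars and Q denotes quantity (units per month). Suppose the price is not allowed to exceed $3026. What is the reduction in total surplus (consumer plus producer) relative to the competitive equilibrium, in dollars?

141288

Rearranging supply gives Qs = 4P - 10969. Equilibrium: 11431 - 3P = 4P - 10969, so 22400 = 7P and P* = 3200, Q* = 1831.
Because the ceiling (3026) lies below the market-clearing price, it is binding.
At P = 3026: Qd = 11431 - 3·3026 = 2353 and Qs = 4·3026 - 10969 = 1135.
Quantity traded falls to 1135. At Q = 1135 the demand price is (11431 - 1135)/3 = 3432 and the supply price is (10969 + 1135)/4 = 3026.
Deadweight loss = ½ · (3432 - 3026) · (1831 - 1135) = ½ · 406 · 696 = 141288.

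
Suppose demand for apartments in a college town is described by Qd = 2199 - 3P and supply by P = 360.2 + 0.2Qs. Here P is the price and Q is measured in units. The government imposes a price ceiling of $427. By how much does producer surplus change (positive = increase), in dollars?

-37704.5

Rearranging supply gives Qs = 5P - 1801. Without the control the market clears where 2199 - 3P = 5P - 1801, i.e. P* = 500 and Q* = 699.
Because the ceiling (427) lies below the market-clearing price, it is binding.
At P = 427: Qd = 2199 - 3·427 = 918 and Qs = 5·427 - 1801 = 334.
Producer surplus without the control is ½ · (500 - 360.2) · 699 = 48860.1.
With the ceiling, producers sell 334 units at 427, so PS = ½ · (427 - 360.2) · 334 = 11155.6.
Change in producer surplus = 11155.6 - 48860.1 = -37704.5.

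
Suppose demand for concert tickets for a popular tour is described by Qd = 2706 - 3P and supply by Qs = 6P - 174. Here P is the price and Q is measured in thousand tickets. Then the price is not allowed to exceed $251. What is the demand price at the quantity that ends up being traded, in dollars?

Without the control the market clears where 2706 - 3P = 6P - 174, i.e. P* = 320 and Q* = 1746.
Because the ceiling (251) lies below the market-clearing price, it is binding.
At P = 251: Qd = 2706 - 3·251 = 1953 and Qs = 6·251 - 174 = 1332.
Only 1332 units reach the market. On the demand curve, the marginal buyer's willingness to pay at Q = 1332 is (2706 - 1332)/3 = 458.

458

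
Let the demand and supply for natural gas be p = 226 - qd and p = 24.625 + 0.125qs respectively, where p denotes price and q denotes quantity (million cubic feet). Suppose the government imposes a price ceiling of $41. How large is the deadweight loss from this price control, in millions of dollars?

1296

Rearranging demand gives qd = 226 - p; rearranging supply gives qs = 8p - 197. Without the control the market clears where 226 - p = 8p - 197, i.e. p* = 47 and q* = 179.
Because the ceiling (41) lies below the market-clearing price, it is binding.
At p = 41: qd = 226 - 41 = 185 and qs = 8·41 - 197 = 131.
Quantity traded falls to 131. At q = 131 the demand price is 226 - 131 = 95 and the supply price is (197 + 131)/8 = 41.
Deadweight loss = ½ · (95 - 41) · (179 - 131) = ½ · 54 · 48 = 1296.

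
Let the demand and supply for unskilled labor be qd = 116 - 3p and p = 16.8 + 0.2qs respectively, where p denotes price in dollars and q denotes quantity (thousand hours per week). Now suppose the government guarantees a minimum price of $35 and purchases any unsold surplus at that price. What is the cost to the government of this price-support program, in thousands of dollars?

2800

Rearranging supply gives qs = 5p - 84. Setting quantity demanded equal to quantity supplied, 116 - 3p = 5p - 84, gives p* = 25 and q* = 41.
The floor of 35 is above the equilibrium price 25, so it binds.
At p = 35: qd = 116 - 3·35 = 11 and qs = 5·35 - 84 = 91.
Surplus = qs - qd = 80.
Government expenditure = surplus × support price = 80 × 35 = 2800.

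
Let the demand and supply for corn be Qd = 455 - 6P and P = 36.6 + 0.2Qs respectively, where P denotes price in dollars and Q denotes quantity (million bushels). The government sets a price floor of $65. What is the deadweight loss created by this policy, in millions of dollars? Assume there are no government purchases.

323.4

Rearranging supply gives Qs = 5P - 183. Equilibrium: 455 - 6P = 5P - 183, so 638 = 11P and P* = 58, Q* = 107.
The floor of 65 is above the equilibrium price 58, so it binds.
At P = 65: Qd = 455 - 6·65 = 65 and Qs = 5·65 - 183 = 142.
Quantity traded falls to 65. At Q = 65 the demand price is (455 - 65)/6 = 65 and the supply price is (183 + 65)/5 = 49.6.
Deadweight loss = ½ · (65 - 49.6) · (107 - 65) = ½ · 15.4 · 42 = 323.4.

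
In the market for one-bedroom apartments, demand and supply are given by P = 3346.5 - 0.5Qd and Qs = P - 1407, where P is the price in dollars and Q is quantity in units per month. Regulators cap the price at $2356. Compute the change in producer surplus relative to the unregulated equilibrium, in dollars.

Rearranging demand gives Qd = 6693 - 2P. Setting quantity demanded equal to quantity supplied, 6693 - 2P = P - 1407, gives P* = 2700 and Q* = 1293.
The ceiling of 2356 is below the equilibrium price 2700, so it binds.
At P = 2356: Qd = 6693 - 2·2356 = 1981 and Qs = 2356 - 1407 = 949.
Producer surplus without the control is ½ · (2700 - 1407) · 1293 = 835924.5.
With the ceiling, producers sell 949 units at 2356, so PS = ½ · (2356 - 1407) · 949 = 450300.5.
Change in producer surplus = 450300.5 - 835924.5 = -385624.

-385624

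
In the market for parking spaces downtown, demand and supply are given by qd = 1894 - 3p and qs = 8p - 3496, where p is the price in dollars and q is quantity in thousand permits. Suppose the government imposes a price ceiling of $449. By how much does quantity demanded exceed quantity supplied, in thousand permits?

451

Equilibrium: 1894 - 3p = 8p - 3496, so 5390 = 11p and p* = 490, q* = 424.
The ceiling of 449 is below the equilibrium price 490, so it binds.
At p = 449: qd = 1894 - 3·449 = 547 and qs = 8·449 - 3496 = 96.
Shortage = qd - qs = 547 - 96 = 451.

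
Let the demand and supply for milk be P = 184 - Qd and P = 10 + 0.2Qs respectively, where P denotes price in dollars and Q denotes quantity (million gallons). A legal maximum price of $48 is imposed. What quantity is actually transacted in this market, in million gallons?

145

Rearranging demand gives Qd = 184 - P; rearranging supply gives Qs = 5P - 50. Without the control the market clears where 184 - P = 5P - 50, i.e. P* = 39 and Q* = 145.
Since 48 is above P* = 39, the ceiling does not bind and the free-market outcome prevails.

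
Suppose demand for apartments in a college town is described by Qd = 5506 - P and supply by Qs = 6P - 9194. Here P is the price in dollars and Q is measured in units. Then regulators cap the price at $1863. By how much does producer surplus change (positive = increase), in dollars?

-638715

Equilibrium: 5506 - P = 6P - 9194, so 14700 = 7P and P* = 2100, Q* = 3406.
Because the ceiling (1863) lies below the market-clearing price, it is binding.
At P = 1863: Qd = 5506 - 1863 = 3643 and Qs = 6·1863 - 9194 = 1984.
Producer surplus without the control is ½ · (2100 - 4597/3) · 3406 = 2900209/3.
With the ceiling, producers sell 1984 units at 1863, so PS = ½ · (1863 - 4597/3) · 1984 = 984064/3.
Change in producer surplus = 984064/3 - 2900209/3 = -638715.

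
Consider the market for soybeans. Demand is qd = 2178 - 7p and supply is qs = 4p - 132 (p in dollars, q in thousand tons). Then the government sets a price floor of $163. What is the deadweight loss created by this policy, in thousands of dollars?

0

Equilibrium: 2178 - 7p = 4p - 132, so 2310 = 11p and p* = 210, q* = 708.
The floor of 163 is below the equilibrium price 210, so it is not binding; the market clears at p* = 210, q* = 708.
Since the control does not bind, no trades are prevented and deadweight loss is zero.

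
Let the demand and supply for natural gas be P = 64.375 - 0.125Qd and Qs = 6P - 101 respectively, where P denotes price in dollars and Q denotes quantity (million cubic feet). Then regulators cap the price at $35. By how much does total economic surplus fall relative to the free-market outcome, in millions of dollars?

425.25

Rearranging demand gives Qd = 515 - 8P. Equilibrium: 515 - 8P = 6P - 101, so 616 = 14P and P* = 44, Q* = 163.
The ceiling of 35 is below the equilibrium price 44, so it binds.
At P = 35: Qd = 515 - 8·35 = 235 and Qs = 6·35 - 101 = 109.
Quantity traded falls to 109. At Q = 109 the demand price is (515 - 109)/8 = 50.75 and the supply price is (101 + 109)/6 = 35.
Deadweight loss = ½ · (50.75 - 35) · (163 - 109) = ½ · 15.75 · 54 = 425.25.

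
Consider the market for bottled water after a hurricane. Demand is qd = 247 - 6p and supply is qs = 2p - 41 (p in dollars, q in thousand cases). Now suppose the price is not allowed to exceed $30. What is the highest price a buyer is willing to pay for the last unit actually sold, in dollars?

38

Equilibrium: 247 - 6p = 2p - 41, so 288 = 8p and p* = 36, q* = 31.
Since 30 < 36, the ceiling is binding.
At p = 30: qd = 247 - 6·30 = 67 and qs = 2·30 - 41 = 19.
Only 19 units reach the market. On the demand curve, the marginal buyer's willingness to pay at q = 19 is (247 - 19)/6 = 38.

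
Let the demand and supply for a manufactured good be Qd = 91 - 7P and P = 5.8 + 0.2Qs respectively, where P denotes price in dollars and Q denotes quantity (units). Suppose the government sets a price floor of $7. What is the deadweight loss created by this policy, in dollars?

0

Rearranging supply gives Qs = 5P - 29. In a free market, 91 - 7P = 5P - 29 gives the equilibrium P* = 10, Q* = 21.
Since 7 is below P* = 10, the floor does not bind and the free-market outcome prevails.
Since the control does not bind, no trades are prevented and deadweight loss is zero.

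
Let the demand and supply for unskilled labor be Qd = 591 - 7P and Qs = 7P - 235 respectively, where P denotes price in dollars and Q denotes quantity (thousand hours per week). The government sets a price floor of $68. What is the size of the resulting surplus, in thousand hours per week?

Equilibrium: 591 - 7P = 7P - 235, so 826 = 14P and P* = 59, Q* = 178.
The floor of 68 is above the equilibrium price 59, so it binds.
At P = 68: Qd = 591 - 7·68 = 115 and Qs = 7·68 - 235 = 241.
Surplus = Qs - Qd = 241 - 115 = 126.

126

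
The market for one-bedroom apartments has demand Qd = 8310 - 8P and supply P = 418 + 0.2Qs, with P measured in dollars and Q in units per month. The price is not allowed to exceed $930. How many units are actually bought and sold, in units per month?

Rearranging supply gives Qs = 5P - 2090. In a free market, 8310 - 8P = 5P - 2090 gives the equilibrium P* = 800, Q* = 1910.
The ceiling of 930 is above the equilibrium price 800, so it is not binding; the market clears at P* = 800, Q* = 1910.

1910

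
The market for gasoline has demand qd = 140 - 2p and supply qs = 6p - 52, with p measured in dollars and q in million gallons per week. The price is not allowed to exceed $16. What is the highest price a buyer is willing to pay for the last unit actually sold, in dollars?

Equilibrium: 140 - 2p = 6p - 52, so 192 = 8p and p* = 24, q* = 92.
The ceiling of 16 is below the equilibrium price 24, so it binds.
At p = 16: qd = 140 - 2·16 = 108 and qs = 6·16 - 52 = 44.
Only 44 units reach the market. On the demand curve, the marginal buyer's willingness to pay at q = 44 is (140 - 44)/2 = 48.

48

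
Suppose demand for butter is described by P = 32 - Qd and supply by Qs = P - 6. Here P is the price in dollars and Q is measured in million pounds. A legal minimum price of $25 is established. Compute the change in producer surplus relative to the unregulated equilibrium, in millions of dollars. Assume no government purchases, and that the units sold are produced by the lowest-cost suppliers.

Rearranging demand gives Qd = 32 - P. Without the control the market clears where 32 - P = P - 6, i.e. P* = 19 and Q* = 13.
Since 25 > 19, the floor is binding.
At P = 25: Qd = 32 - 25 = 7 and Qs = 25 - 6 = 19.
Producer surplus without the control is ½ · (19 - 6) · 13 = 84.5.
With the floor, 7 units are sold at 25. The supply price at Q = 7 is 13, so PS = ½ · [(25 - 6) + (25 - 13)] · 7 = 108.5.
Change in producer surplus = 108.5 - 84.5 = 24.

24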